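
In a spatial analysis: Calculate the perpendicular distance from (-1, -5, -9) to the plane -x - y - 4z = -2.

distance = |a·x₀ + b·y₀ + c·z₀ - d| / √(a² + b² + c²)
  = |(-1)·(-1) + (-1)·(-5) + (-4)·(-9) - (-2)| / √((-1)² + (-1)² + (-4)²)
  = |1 + 5 + 36 + 2| / √(1 + 1 + 16)
  = |44| / √18
  = 44 / 4.243
  ≈ 10.37

10.37


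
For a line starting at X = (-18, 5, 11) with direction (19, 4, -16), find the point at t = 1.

P(t) = X + t·d
  = (-18 + 19·1, 5 + 4·1, 11 + (-16)·1)
  = (-18 + 19, 5 + 4, 11 - 16)
  = (1, 9, -5)

(1, 9, -5)


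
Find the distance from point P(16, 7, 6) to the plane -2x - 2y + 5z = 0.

distance = |a·x₀ + b·y₀ + c·z₀ - d| / √(a² + b² + c²)
  = |(-2)·16 + (-2)·7 + 5·6 - 0| / √((-2)² + (-2)² + 5²)
  = |-32 - 14 + 30 + 0| / √(4 + 4 + 25)
  = |-16| / √33
  = 16 / 5.745
  ≈ 2.785

2.785


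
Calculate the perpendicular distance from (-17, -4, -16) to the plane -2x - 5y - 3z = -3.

distance = |a·x₀ + b·y₀ + c·z₀ - d| / √(a² + b² + c²)
  = |(-2)·(-17) + (-5)·(-4) + (-3)·(-16) - (-3)| / √((-2)² + (-5)² + (-3)²)
  = |34 + 20 + 48 + 3| / √(4 + 25 + 9)
  = |105| / √38
  = 105 / 6.164
  ≈ 17.03

17.03


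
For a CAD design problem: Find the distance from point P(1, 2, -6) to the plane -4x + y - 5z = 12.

distance = |a·x₀ + b·y₀ + c·z₀ - d| / √(a² + b² + c²)
  = |(-4)·1 + 1·2 + (-5)·(-6) - 12| / √((-4)² + 1² + (-5)²)
  = |-4 + 2 + 30 - 12| / √(16 + 1 + 25)
  = |16| / √42
  = 16 / 6.481
  ≈ 2.469

2.469


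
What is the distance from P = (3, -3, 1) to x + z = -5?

distance = |a·x₀ + b·y₀ + c·z₀ - d| / √(a² + b² + c²)
  = |1·3 + 0·(-3) + 1·1 - (-5)| / √(1² + 0² + 1²)
  = |3 + 0 + 1 + 5| / √(1 + 0 + 1)
  = |9| / √2
  = 9 / 1.414
  ≈ 6.364

6.364


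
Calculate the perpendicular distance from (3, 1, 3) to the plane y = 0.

distance = |a·x₀ + b·y₀ + c·z₀ - d| / √(a² + b² + c²)
  = |0·3 + 1·1 + 0·3 - 0| / √(0² + 1² + 0²)
  = |0 + 1 + 0 + 0| / √(0 + 1 + 0)
  = |1| / √1
  = 1 / 1
  ≈ 1

1


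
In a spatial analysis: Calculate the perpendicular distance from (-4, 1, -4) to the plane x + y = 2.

distance = |a·x₀ + b·y₀ + c·z₀ - d| / √(a² + b² + c²)
  = |1·(-4) + 1·1 + 0·(-4) - 2| / √(1² + 1² + 0²)
  = |-4 + 1 + 0 - 2| / √(1 + 1 + 0)
  = |-5| / √2
  = 5 / 1.414
  ≈ 3.536

3.536


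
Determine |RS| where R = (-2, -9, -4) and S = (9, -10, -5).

d = √[(x₂-x₁)² + (y₂-y₁)² + (z₂-z₁)²]
  = √[11² + (-1)² + (-1)²]
  = √[121 + 1 + 1]
  = √123
  ≈ 11.09

11.09


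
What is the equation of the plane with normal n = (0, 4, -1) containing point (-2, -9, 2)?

The plane through P with normal n = (a, b, c) satisfies n·(r - P) = 0,
i.e. ax + by + cz = a·x₀ + b·y₀ + c·z₀.
d = 0·(-2) + 4·(-9) + (-1)·2
  = 0 - 36 - 2
  = -38
Equation: 4y - z = -38

4y - z = -38


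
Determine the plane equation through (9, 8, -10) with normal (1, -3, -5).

The plane through P with normal n = (a, b, c) satisfies n·(r - P) = 0,
i.e. ax + by + cz = a·x₀ + b·y₀ + c·z₀.
d = 1·9 + (-3)·8 + (-5)·(-10)
  = 9 - 24 + 50
  = 35
Equation: x - 3y - 5z = 35

x - 3y - 5z = 35


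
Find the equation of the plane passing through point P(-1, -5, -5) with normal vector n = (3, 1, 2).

The plane through P with normal n = (a, b, c) satisfies n·(r - P) = 0,
i.e. ax + by + cz = a·x₀ + b·y₀ + c·z₀.
d = 3·(-1) + 1·(-5) + 2·(-5)
  = -3 - 5 - 10
  = -18
Equation: 3x + y + 2z = -18

3x + y + 2z = -18


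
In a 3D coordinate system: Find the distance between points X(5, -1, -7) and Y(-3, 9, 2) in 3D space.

d = √[(x₂-x₁)² + (y₂-y₁)² + (z₂-z₁)²]
  = √[(-8)² + 10² + 9²]
  = √[64 + 100 + 81]
  = √245
  ≈ 15.65

15.65


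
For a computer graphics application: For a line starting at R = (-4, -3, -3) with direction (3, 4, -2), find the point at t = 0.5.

P(t) = R + t·d
  = (-4 + 3·0.5, -3 + 4·0.5, -3 + (-2)·0.5)
  = (-4 + 1.5, -3 + 2, -3 - 1)
  = (-2.5, -1, -4)

(-2.5, -1, -4)


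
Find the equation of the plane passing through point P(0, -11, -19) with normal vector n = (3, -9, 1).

The plane through P with normal n = (a, b, c) satisfies n·(r - P) = 0,
i.e. ax + by + cz = a·x₀ + b·y₀ + c·z₀.
d = 3·0 + (-9)·(-11) + 1·(-19)
  = 0 + 99 - 19
  = 80
Equation: 3x - 9y + z = 80

3x - 9y + z = 80


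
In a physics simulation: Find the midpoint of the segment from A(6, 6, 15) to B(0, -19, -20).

M = ((x₁+x₂)/2, (y₁+y₂)/2, (z₁+z₂)/2)
  = ((6 + 0)/2, (6 - 19)/2, (15 - 20)/2)
  = (6/2, -13/2, -5/2)
  = (3, -6.5, -2.5)

(3, -6.5, -2.5)


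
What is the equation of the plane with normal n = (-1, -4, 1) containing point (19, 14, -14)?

The plane through P with normal n = (a, b, c) satisfies n·(r - P) = 0,
i.e. ax + by + cz = a·x₀ + b·y₀ + c·z₀.
d = (-1)·19 + (-4)·14 + 1·(-14)
  = -19 - 56 - 14
  = -89
Equation: -x - 4y + z = -89

-x - 4y + z = -89


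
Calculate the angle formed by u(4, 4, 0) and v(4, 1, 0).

u·v = 4·4 + 4·1 + 0·0 = 16 + 4 + 0 = 20
|u| = √(4² + 4² + 0²) = √32 ≈ 5.657
|v| = √(4² + 1² + 0²) = √17 ≈ 4.123
cos θ = (u·v)/(|u||v|) = 20/(5.657·4.123) ≈ 0.8575
θ = arccos(0.8575) ≈ 30.96°

30.96°


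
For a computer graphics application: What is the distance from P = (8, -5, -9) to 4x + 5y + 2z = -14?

distance = |a·x₀ + b·y₀ + c·z₀ - d| / √(a² + b² + c²)
  = |4·8 + 5·(-5) + 2·(-9) - (-14)| / √(4² + 5² + 2²)
  = |32 - 25 - 18 + 14| / √(16 + 25 + 4)
  = |3| / √45
  = 3 / 6.708
  ≈ 0.4472

0.4472


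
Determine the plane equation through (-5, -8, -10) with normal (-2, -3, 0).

The plane through P with normal n = (a, b, c) satisfies n·(r - P) = 0,
i.e. ax + by + cz = a·x₀ + b·y₀ + c·z₀.
d = (-2)·(-5) + (-3)·(-8) + 0·(-10)
  = 10 + 24 + 0
  = 34
Equation: -2x - 3y = 34

-2x - 3y = 34


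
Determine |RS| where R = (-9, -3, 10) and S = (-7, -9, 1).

d = √[(x₂-x₁)² + (y₂-y₁)² + (z₂-z₁)²]
  = √[2² + (-6)² + (-9)²]
  = √[4 + 36 + 81]
  = √121
  ≈ 11

11


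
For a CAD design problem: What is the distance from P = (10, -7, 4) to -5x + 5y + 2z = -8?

distance = |a·x₀ + b·y₀ + c·z₀ - d| / √(a² + b² + c²)
  = |(-5)·10 + 5·(-7) + 2·4 - (-8)| / √((-5)² + 5² + 2²)
  = |-50 - 35 + 8 + 8| / √(25 + 25 + 4)
  = |-69| / √54
  = 69 / 7.348
  ≈ 9.39

9.39


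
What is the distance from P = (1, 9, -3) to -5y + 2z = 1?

distance = |a·x₀ + b·y₀ + c·z₀ - d| / √(a² + b² + c²)
  = |0·1 + (-5)·9 + 2·(-3) - 1| / √(0² + (-5)² + 2²)
  = |0 - 45 - 6 - 1| / √(0 + 25 + 4)
  = |-52| / √29
  = 52 / 5.385
  ≈ 9.656

9.656


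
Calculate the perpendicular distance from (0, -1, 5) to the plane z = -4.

distance = |a·x₀ + b·y₀ + c·z₀ - d| / √(a² + b² + c²)
  = |0·0 + 0·(-1) + 1·5 - (-4)| / √(0² + 0² + 1²)
  = |0 + 0 + 5 + 4| / √(0 + 0 + 1)
  = |9| / √1
  = 9 / 1
  ≈ 9

9


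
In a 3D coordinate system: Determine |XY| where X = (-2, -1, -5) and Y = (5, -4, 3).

d = √[(x₂-x₁)² + (y₂-y₁)² + (z₂-z₁)²]
  = √[7² + (-3)² + 8²]
  = √[49 + 9 + 64]
  = √122
  ≈ 11.05

11.05


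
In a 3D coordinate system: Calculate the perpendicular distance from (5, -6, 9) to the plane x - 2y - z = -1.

distance = |a·x₀ + b·y₀ + c·z₀ - d| / √(a² + b² + c²)
  = |1·5 + (-2)·(-6) + (-1)·9 - (-1)| / √(1² + (-2)² + (-1)²)
  = |5 + 12 - 9 + 1| / √(1 + 4 + 1)
  = |9| / √6
  = 9 / 2.449
  ≈ 3.674

3.674


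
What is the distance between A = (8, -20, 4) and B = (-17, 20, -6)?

d = √[(x₂-x₁)² + (y₂-y₁)² + (z₂-z₁)²]
  = √[(-25)² + 40² + (-10)²]
  = √[625 + 1600 + 100]
  = √2325
  ≈ 48.22

48.22


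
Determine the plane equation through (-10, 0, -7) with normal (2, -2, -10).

The plane through P with normal n = (a, b, c) satisfies n·(r - P) = 0,
i.e. ax + by + cz = a·x₀ + b·y₀ + c·z₀.
d = 2·(-10) + (-2)·0 + (-10)·(-7)
  = -20 + 0 + 70
  = 50
Equation: 2x - 2y - 10z = 50

2x - 2y - 10z = 50


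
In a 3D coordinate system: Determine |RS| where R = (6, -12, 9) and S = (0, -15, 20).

d = √[(x₂-x₁)² + (y₂-y₁)² + (z₂-z₁)²]
  = √[(-6)² + (-3)² + 11²]
  = √[36 + 9 + 121]
  = √166
  ≈ 12.88

12.88


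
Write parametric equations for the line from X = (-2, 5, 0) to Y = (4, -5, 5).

Direction vector d = Y - X = (4 + 2, -5 - 5, 5 + 0) = (6, -10, 5)
Parametric form r = X + t·d:
x = -2 + 6t, y = 5 - 10t, z = 0 + 5t

x = -2 + 6t, y = 5 - 10t, z = 0 + 5t


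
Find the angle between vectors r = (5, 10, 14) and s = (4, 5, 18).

r·s = 5·4 + 10·5 + 14·18 = 20 + 50 + 252 = 322
|r| = √(5² + 10² + 14²) = √321 ≈ 17.92
|s| = √(4² + 5² + 18²) = √365 ≈ 19.1
cos θ = (r·s)/(|r||s|) = 322/(17.92·19.1) ≈ 0.9407
θ = arccos(0.9407) ≈ 19.83°

19.83°


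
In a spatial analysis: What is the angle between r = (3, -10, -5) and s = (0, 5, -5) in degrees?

r·s = 3·0 + (-10)·5 + (-5)·(-5) = 0 - 50 + 25 = -25
|r| = √(3² + (-10)² + (-5)²) = √134 ≈ 11.58
|s| = √(0² + 5² + (-5)²) = √50 ≈ 7.071
cos θ = (r·s)/(|r||s|) = -25/(11.58·7.071) ≈ -0.3054
θ = arccos(-0.3054) ≈ 107.8°

107.8°


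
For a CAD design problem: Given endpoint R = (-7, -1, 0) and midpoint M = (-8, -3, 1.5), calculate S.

S = 2M - R
  = (2·(-8) - (-7), 2·(-3) - (-1), 2·1.5 - 0)
  = (-16 + 7, -6 + 1, 3 + 0)
  = (-9, -5, 3)

(-9, -5, 3)


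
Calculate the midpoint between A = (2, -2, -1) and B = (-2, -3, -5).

M = ((x₁+x₂)/2, (y₁+y₂)/2, (z₁+z₂)/2)
  = ((2 - 2)/2, (-2 - 3)/2, (-1 - 5)/2)
  = (0/2, -5/2, -6/2)
  = (0, -2.5, -3)

(0, -2.5, -3)


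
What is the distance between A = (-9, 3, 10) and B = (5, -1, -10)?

d = √[(x₂-x₁)² + (y₂-y₁)² + (z₂-z₁)²]
  = √[14² + (-4)² + (-20)²]
  = √[196 + 16 + 400]
  = √612
  ≈ 24.74

24.74


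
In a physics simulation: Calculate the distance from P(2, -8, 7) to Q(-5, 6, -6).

d = √[(x₂-x₁)² + (y₂-y₁)² + (z₂-z₁)²]
  = √[(-7)² + 14² + (-13)²]
  = √[49 + 196 + 169]
  = √414
  ≈ 20.35

20.35


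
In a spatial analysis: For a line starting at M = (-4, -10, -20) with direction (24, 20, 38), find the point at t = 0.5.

P(t) = M + t·d
  = (-4 + 24·0.5, -10 + 20·0.5, -20 + 38·0.5)
  = (-4 + 12, -10 + 10, -20 + 19)
  = (8, 0, -1)

(8, 0, -1)


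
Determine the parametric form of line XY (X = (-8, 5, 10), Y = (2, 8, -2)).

Direction vector d = Y - X = (2 + 8, 8 - 5, -2 - 10) = (10, 3, -12)
Parametric form r = X + t·d:
x = -8 + 10t, y = 5 + 3t, z = 10 - 12t

x = -8 + 10t, y = 5 + 3t, z = 10 - 12t


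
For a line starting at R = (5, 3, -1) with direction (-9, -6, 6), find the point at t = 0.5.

P(t) = R + t·d
  = (5 + (-9)·0.5, 3 + (-6)·0.5, -1 + 6·0.5)
  = (5 - 4.5, 3 - 3, -1 + 3)
  = (0.5, 0, 2)

(0.5, 0, 2)


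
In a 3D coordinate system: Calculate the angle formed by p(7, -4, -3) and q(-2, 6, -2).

p·q = 7·(-2) + (-4)·6 + (-3)·(-2) = -14 - 24 + 6 = -32
|p| = √(7² + (-4)² + (-3)²) = √74 ≈ 8.602
|q| = √((-2)² + 6² + (-2)²) = √44 ≈ 6.633
cos θ = (p·q)/(|p||q|) = -32/(8.602·6.633) ≈ -0.5608
θ = arccos(-0.5608) ≈ 124.1°

124.1°


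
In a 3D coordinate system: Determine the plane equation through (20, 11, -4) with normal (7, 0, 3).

The plane through P with normal n = (a, b, c) satisfies n·(r - P) = 0,
i.e. ax + by + cz = a·x₀ + b·y₀ + c·z₀.
d = 7·20 + 0·11 + 3·(-4)
  = 140 + 0 - 12
  = 128
Equation: 7x + 3z = 128

7x + 3z = 128


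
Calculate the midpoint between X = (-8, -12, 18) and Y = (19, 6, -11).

M = ((x₁+x₂)/2, (y₁+y₂)/2, (z₁+z₂)/2)
  = ((-8 + 19)/2, (-12 + 6)/2, (18 - 11)/2)
  = (11/2, -6/2, 7/2)
  = (5.5, -3, 3.5)

(5.5, -3, 3.5)


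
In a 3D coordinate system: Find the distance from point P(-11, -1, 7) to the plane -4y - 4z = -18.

distance = |a·x₀ + b·y₀ + c·z₀ - d| / √(a² + b² + c²)
  = |0·(-11) + (-4)·(-1) + (-4)·7 - (-18)| / √(0² + (-4)² + (-4)²)
  = |0 + 4 - 28 + 18| / √(0 + 16 + 16)
  = |-6| / √32
  = 6 / 5.657
  ≈ 1.061

1.061


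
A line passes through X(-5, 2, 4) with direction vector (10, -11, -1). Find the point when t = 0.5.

P(t) = X + t·d
  = (-5 + 10·0.5, 2 + (-11)·0.5, 4 + (-1)·0.5)
  = (-5 + 5, 2 - 5.5, 4 - 0.5)
  = (0, -3.5, 3.5)

(0, -3.5, 3.5)


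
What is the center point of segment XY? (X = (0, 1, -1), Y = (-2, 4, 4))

M = ((x₁+x₂)/2, (y₁+y₂)/2, (z₁+z₂)/2)
  = ((0 - 2)/2, (1 + 4)/2, (-1 + 4)/2)
  = (-2/2, 5/2, 3/2)
  = (-1, 2.5, 1.5)

(-1, 2.5, 1.5)


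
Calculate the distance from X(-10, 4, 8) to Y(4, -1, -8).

d = √[(x₂-x₁)² + (y₂-y₁)² + (z₂-z₁)²]
  = √[14² + (-5)² + (-16)²]
  = √[196 + 25 + 256]
  = √477
  ≈ 21.84

21.84


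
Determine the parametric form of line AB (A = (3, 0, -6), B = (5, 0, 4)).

Direction vector d = B - A = (5 - 3, 0 + 0, 4 + 6) = (2, 0, 10)
Parametric form r = A + t·d:
x = 3 + 2t, y = 0, z = -6 + 10t

x = 3 + 2t, y = 0, z = -6 + 10t


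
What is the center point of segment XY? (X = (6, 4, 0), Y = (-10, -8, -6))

M = ((x₁+x₂)/2, (y₁+y₂)/2, (z₁+z₂)/2)
  = ((6 - 10)/2, (4 - 8)/2, (0 - 6)/2)
  = (-4/2, -4/2, -6/2)
  = (-2, -2, -3)

(-2, -2, -3)


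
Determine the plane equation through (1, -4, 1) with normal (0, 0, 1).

The plane through P with normal n = (a, b, c) satisfies n·(r - P) = 0,
i.e. ax + by + cz = a·x₀ + b·y₀ + c·z₀.
d = 0·1 + 0·(-4) + 1·1
  = 0 + 0 + 1
  = 1
Equation: z = 1

z = 1


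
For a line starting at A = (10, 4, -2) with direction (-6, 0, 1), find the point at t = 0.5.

P(t) = A + t·d
  = (10 + (-6)·0.5, 4 + 0·0.5, -2 + 1·0.5)
  = (10 - 3, 4 + 0, -2 + 0.5)
  = (7, 4, -1.5)

(7, 4, -1.5)


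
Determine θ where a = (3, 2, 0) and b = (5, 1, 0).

a·b = 3·5 + 2·1 + 0·0 = 15 + 2 + 0 = 17
|a| = √(3² + 2² + 0²) = √13 ≈ 3.606
|b| = √(5² + 1² + 0²) = √26 ≈ 5.099
cos θ = (a·b)/(|a||b|) = 17/(3.606·5.099) ≈ 0.9247
θ = arccos(0.9247) ≈ 22.38°

22.38°


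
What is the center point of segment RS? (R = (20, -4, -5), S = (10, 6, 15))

M = ((x₁+x₂)/2, (y₁+y₂)/2, (z₁+z₂)/2)
  = ((20 + 10)/2, (-4 + 6)/2, (-5 + 15)/2)
  = (30/2, 2/2, 10/2)
  = (15, 1, 5)

(15, 1, 5)


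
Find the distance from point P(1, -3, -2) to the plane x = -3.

distance = |a·x₀ + b·y₀ + c·z₀ - d| / √(a² + b² + c²)
  = |1·1 + 0·(-3) + 0·(-2) - (-3)| / √(1² + 0² + 0²)
  = |1 + 0 + 0 + 3| / √(1 + 0 + 0)
  = |4| / √1
  = 4 / 1
  ≈ 4

4


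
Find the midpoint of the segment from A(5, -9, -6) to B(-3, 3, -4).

M = ((x₁+x₂)/2, (y₁+y₂)/2, (z₁+z₂)/2)
  = ((5 - 3)/2, (-9 + 3)/2, (-6 - 4)/2)
  = (2/2, -6/2, -10/2)
  = (1, -3, -5)

(1, -3, -5)


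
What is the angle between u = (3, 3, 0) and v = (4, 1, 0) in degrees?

u·v = 3·4 + 3·1 + 0·0 = 12 + 3 + 0 = 15
|u| = √(3² + 3² + 0²) = √18 ≈ 4.243
|v| = √(4² + 1² + 0²) = √17 ≈ 4.123
cos θ = (u·v)/(|u||v|) = 15/(4.243·4.123) ≈ 0.8575
θ = arccos(0.8575) ≈ 30.96°

30.96°


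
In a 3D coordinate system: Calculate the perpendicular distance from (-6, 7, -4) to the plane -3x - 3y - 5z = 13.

distance = |a·x₀ + b·y₀ + c·z₀ - d| / √(a² + b² + c²)
  = |(-3)·(-6) + (-3)·7 + (-5)·(-4) - 13| / √((-3)² + (-3)² + (-5)²)
  = |18 - 21 + 20 - 13| / √(9 + 9 + 25)
  = |4| / √43
  = 4 / 6.557
  ≈ 0.61

0.61


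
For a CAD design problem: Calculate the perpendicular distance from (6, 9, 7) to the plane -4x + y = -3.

distance = |a·x₀ + b·y₀ + c·z₀ - d| / √(a² + b² + c²)
  = |(-4)·6 + 1·9 + 0·7 - (-3)| / √((-4)² + 1² + 0²)
  = |-24 + 9 + 0 + 3| / √(16 + 1 + 0)
  = |-12| / √17
  = 12 / 4.123
  ≈ 2.91

2.91


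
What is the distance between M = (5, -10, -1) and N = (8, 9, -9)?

d = √[(x₂-x₁)² + (y₂-y₁)² + (z₂-z₁)²]
  = √[3² + 19² + (-8)²]
  = √[9 + 361 + 64]
  = √434
  ≈ 20.83

20.83


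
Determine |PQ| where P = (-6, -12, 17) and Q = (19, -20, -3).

d = √[(x₂-x₁)² + (y₂-y₁)² + (z₂-z₁)²]
  = √[25² + (-8)² + (-20)²]
  = √[625 + 64 + 400]
  = √1089
  ≈ 33

33


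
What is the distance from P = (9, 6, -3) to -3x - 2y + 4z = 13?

distance = |a·x₀ + b·y₀ + c·z₀ - d| / √(a² + b² + c²)
  = |(-3)·9 + (-2)·6 + 4·(-3) - 13| / √((-3)² + (-2)² + 4²)
  = |-27 - 12 - 12 - 13| / √(9 + 4 + 16)
  = |-64| / √29
  = 64 / 5.385
  ≈ 11.88

11.88


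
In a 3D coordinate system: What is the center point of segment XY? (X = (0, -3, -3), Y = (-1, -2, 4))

M = ((x₁+x₂)/2, (y₁+y₂)/2, (z₁+z₂)/2)
  = ((0 - 1)/2, (-3 - 2)/2, (-3 + 4)/2)
  = (-1/2, -5/2, 1/2)
  = (-0.5, -2.5, 0.5)

(-0.5, -2.5, 0.5)


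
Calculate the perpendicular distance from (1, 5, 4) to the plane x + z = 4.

distance = |a·x₀ + b·y₀ + c·z₀ - d| / √(a² + b² + c²)
  = |1·1 + 0·5 + 1·4 - 4| / √(1² + 0² + 1²)
  = |1 + 0 + 4 - 4| / √(1 + 0 + 1)
  = |1| / √2
  = 1 / 1.414
  ≈ 0.7071

0.7071


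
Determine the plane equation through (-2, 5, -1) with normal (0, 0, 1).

The plane through P with normal n = (a, b, c) satisfies n·(r - P) = 0,
i.e. ax + by + cz = a·x₀ + b·y₀ + c·z₀.
d = 0·(-2) + 0·5 + 1·(-1)
  = 0 + 0 - 1
  = -1
Equation: z = -1

z = -1


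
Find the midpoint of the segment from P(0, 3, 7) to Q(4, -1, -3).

M = ((x₁+x₂)/2, (y₁+y₂)/2, (z₁+z₂)/2)
  = ((0 + 4)/2, (3 - 1)/2, (7 - 3)/2)
  = (4/2, 2/2, 4/2)
  = (2, 1, 2)

(2, 1, 2)


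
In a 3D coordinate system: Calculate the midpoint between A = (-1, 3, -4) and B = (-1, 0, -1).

M = ((x₁+x₂)/2, (y₁+y₂)/2, (z₁+z₂)/2)
  = ((-1 - 1)/2, (3 + 0)/2, (-4 - 1)/2)
  = (-2/2, 3/2, -5/2)
  = (-1, 1.5, -2.5)

(-1, 1.5, -2.5)


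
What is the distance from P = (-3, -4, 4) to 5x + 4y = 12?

distance = |a·x₀ + b·y₀ + c·z₀ - d| / √(a² + b² + c²)
  = |5·(-3) + 4·(-4) + 0·4 - 12| / √(5² + 4² + 0²)
  = |-15 - 16 + 0 - 12| / √(25 + 16 + 0)
  = |-43| / √41
  = 43 / 6.403
  ≈ 6.715

6.715


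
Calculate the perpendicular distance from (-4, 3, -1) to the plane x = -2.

distance = |a·x₀ + b·y₀ + c·z₀ - d| / √(a² + b² + c²)
  = |1·(-4) + 0·3 + 0·(-1) - (-2)| / √(1² + 0² + 0²)
  = |-4 + 0 + 0 + 2| / √(1 + 0 + 0)
  = |-2| / √1
  = 2 / 1
  ≈ 2

2


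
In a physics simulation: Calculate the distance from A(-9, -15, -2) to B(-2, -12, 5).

d = √[(x₂-x₁)² + (y₂-y₁)² + (z₂-z₁)²]
  = √[7² + 3² + 7²]
  = √[49 + 9 + 49]
  = √107
  ≈ 10.34

10.34


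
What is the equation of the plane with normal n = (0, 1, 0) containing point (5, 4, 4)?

The plane through P with normal n = (a, b, c) satisfies n·(r - P) = 0,
i.e. ax + by + cz = a·x₀ + b·y₀ + c·z₀.
d = 0·5 + 1·4 + 0·4
  = 0 + 4 + 0
  = 4
Equation: y = 4

y = 4


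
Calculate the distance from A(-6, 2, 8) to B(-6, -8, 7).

d = √[(x₂-x₁)² + (y₂-y₁)² + (z₂-z₁)²]
  = √[0² + (-10)² + (-1)²]
  = √[0 + 100 + 1]
  = √101
  ≈ 10.05

10.05


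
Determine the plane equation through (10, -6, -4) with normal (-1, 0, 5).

The plane through P with normal n = (a, b, c) satisfies n·(r - P) = 0,
i.e. ax + by + cz = a·x₀ + b·y₀ + c·z₀.
d = (-1)·10 + 0·(-6) + 5·(-4)
  = -10 + 0 - 20
  = -30
Equation: -x + 5z = -30

-x + 5z = -30


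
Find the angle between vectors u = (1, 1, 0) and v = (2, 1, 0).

u·v = 1·2 + 1·1 + 0·0 = 2 + 1 + 0 = 3
|u| = √(1² + 1² + 0²) = √2 ≈ 1.414
|v| = √(2² + 1² + 0²) = √5 ≈ 2.236
cos θ = (u·v)/(|u||v|) = 3/(1.414·2.236) ≈ 0.9487
θ = arccos(0.9487) ≈ 18.43°

18.43°


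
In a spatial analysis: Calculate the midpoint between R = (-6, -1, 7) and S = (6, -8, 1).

M = ((x₁+x₂)/2, (y₁+y₂)/2, (z₁+z₂)/2)
  = ((-6 + 6)/2, (-1 - 8)/2, (7 + 1)/2)
  = (0/2, -9/2, 8/2)
  = (0, -4.5, 4)

(0, -4.5, 4)


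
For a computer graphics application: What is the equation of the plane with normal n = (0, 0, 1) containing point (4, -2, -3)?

The plane through P with normal n = (a, b, c) satisfies n·(r - P) = 0,
i.e. ax + by + cz = a·x₀ + b·y₀ + c·z₀.
d = 0·4 + 0·(-2) + 1·(-3)
  = 0 + 0 - 3
  = -3
Equation: z = -3

z = -3


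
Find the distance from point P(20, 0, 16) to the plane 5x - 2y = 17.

distance = |a·x₀ + b·y₀ + c·z₀ - d| / √(a² + b² + c²)
  = |5·20 + (-2)·0 + 0·16 - 17| / √(5² + (-2)² + 0²)
  = |100 + 0 + 0 - 17| / √(25 + 4 + 0)
  = |83| / √29
  = 83 / 5.385
  ≈ 15.41

15.41


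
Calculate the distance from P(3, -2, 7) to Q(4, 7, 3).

d = √[(x₂-x₁)² + (y₂-y₁)² + (z₂-z₁)²]
  = √[1² + 9² + (-4)²]
  = √[1 + 81 + 16]
  = √98
  ≈ 9.899

9.899


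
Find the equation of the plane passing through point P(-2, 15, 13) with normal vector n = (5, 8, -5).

The plane through P with normal n = (a, b, c) satisfies n·(r - P) = 0,
i.e. ax + by + cz = a·x₀ + b·y₀ + c·z₀.
d = 5·(-2) + 8·15 + (-5)·13
  = -10 + 120 - 65
  = 45
Equation: 5x + 8y - 5z = 45

5x + 8y - 5z = 45


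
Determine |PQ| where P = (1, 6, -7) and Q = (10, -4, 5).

d = √[(x₂-x₁)² + (y₂-y₁)² + (z₂-z₁)²]
  = √[9² + (-10)² + 12²]
  = √[81 + 100 + 144]
  = √325
  ≈ 18.03

18.03


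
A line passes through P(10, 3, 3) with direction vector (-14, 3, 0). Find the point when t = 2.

P(t) = P + t·d
  = (10 + (-14)·2, 3 + 3·2, 3 + 0·2)
  = (10 - 28, 3 + 6, 3 + 0)
  = (-18, 9, 3)

(-18, 9, 3)


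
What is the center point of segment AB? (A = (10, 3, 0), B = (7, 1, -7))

M = ((x₁+x₂)/2, (y₁+y₂)/2, (z₁+z₂)/2)
  = ((10 + 7)/2, (3 + 1)/2, (0 - 7)/2)
  = (17/2, 4/2, -7/2)
  = (8.5, 2, -3.5)

(8.5, 2, -3.5)


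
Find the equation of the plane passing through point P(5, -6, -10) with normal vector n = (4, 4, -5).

The plane through P with normal n = (a, b, c) satisfies n·(r - P) = 0,
i.e. ax + by + cz = a·x₀ + b·y₀ + c·z₀.
d = 4·5 + 4·(-6) + (-5)·(-10)
  = 20 - 24 + 50
  = 46
Equation: 4x + 4y - 5z = 46

4x + 4y - 5z = 46


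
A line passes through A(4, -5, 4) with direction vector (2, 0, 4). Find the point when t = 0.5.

P(t) = A + t·d
  = (4 + 2·0.5, -5 + 0·0.5, 4 + 4·0.5)
  = (4 + 1, -5 + 0, 4 + 2)
  = (5, -5, 6)

(5, -5, 6)


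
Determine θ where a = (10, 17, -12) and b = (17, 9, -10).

a·b = 10·17 + 17·9 + (-12)·(-10) = 170 + 153 + 120 = 443
|a| = √(10² + 17² + (-12)²) = √533 ≈ 23.09
|b| = √(17² + 9² + (-10)²) = √470 ≈ 21.68
cos θ = (a·b)/(|a||b|) = 443/(23.09·21.68) ≈ 0.8851
θ = arccos(0.8851) ≈ 27.74°

27.74°


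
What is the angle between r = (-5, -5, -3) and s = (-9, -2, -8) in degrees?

r·s = (-5)·(-9) + (-5)·(-2) + (-3)·(-8) = 45 + 10 + 24 = 79
|r| = √((-5)² + (-5)² + (-3)²) = √59 ≈ 7.681
|s| = √((-9)² + (-2)² + (-8)²) = √149 ≈ 12.21
cos θ = (r·s)/(|r||s|) = 79/(7.681·12.21) ≈ 0.8426
θ = arccos(0.8426) ≈ 32.59°

32.59°


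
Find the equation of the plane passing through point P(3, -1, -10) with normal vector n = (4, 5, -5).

The plane through P with normal n = (a, b, c) satisfies n·(r - P) = 0,
i.e. ax + by + cz = a·x₀ + b·y₀ + c·z₀.
d = 4·3 + 5·(-1) + (-5)·(-10)
  = 12 - 5 + 50
  = 57
Equation: 4x + 5y - 5z = 57

4x + 5y - 5z = 57


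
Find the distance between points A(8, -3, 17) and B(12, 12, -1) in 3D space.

d = √[(x₂-x₁)² + (y₂-y₁)² + (z₂-z₁)²]
  = √[4² + 15² + (-18)²]
  = √[16 + 225 + 324]
  = √565
  ≈ 23.77

23.77


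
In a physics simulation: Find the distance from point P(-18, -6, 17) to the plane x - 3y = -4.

distance = |a·x₀ + b·y₀ + c·z₀ - d| / √(a² + b² + c²)
  = |1·(-18) + (-3)·(-6) + 0·17 - (-4)| / √(1² + (-3)² + 0²)
  = |-18 + 18 + 0 + 4| / √(1 + 9 + 0)
  = |4| / √10
  = 4 / 3.162
  ≈ 1.265

1.265


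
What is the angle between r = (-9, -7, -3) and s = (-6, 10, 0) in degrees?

r·s = (-9)·(-6) + (-7)·10 + (-3)·0 = 54 - 70 + 0 = -16
|r| = √((-9)² + (-7)² + (-3)²) = √139 ≈ 11.79
|s| = √((-6)² + 10² + 0²) = √136 ≈ 11.66
cos θ = (r·s)/(|r||s|) = -16/(11.79·11.66) ≈ -0.1164
θ = arccos(-0.1164) ≈ 96.68°

96.68°


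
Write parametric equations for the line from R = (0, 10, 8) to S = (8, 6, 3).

Direction vector d = S - R = (8 + 0, 6 - 10, 3 - 8) = (8, -4, -5)
Parametric form r = R + t·d:
x = 0 + 8t, y = 10 - 4t, z = 8 - 5t

x = 0 + 8t, y = 10 - 4t, z = 8 - 5t


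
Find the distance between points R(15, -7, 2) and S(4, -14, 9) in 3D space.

d = √[(x₂-x₁)² + (y₂-y₁)² + (z₂-z₁)²]
  = √[(-11)² + (-7)² + 7²]
  = √[121 + 49 + 49]
  = √219
  ≈ 14.8

14.8


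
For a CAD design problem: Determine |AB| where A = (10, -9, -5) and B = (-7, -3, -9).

d = √[(x₂-x₁)² + (y₂-y₁)² + (z₂-z₁)²]
  = √[(-17)² + 6² + (-4)²]
  = √[289 + 36 + 16]
  = √341
  ≈ 18.47

18.47


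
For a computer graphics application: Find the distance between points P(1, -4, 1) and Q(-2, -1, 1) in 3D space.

d = √[(x₂-x₁)² + (y₂-y₁)² + (z₂-z₁)²]
  = √[(-3)² + 3² + 0²]
  = √[9 + 9 + 0]
  = √18
  ≈ 4.243

4.243


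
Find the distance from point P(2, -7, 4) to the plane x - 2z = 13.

distance = |a·x₀ + b·y₀ + c·z₀ - d| / √(a² + b² + c²)
  = |1·2 + 0·(-7) + (-2)·4 - 13| / √(1² + 0² + (-2)²)
  = |2 + 0 - 8 - 13| / √(1 + 0 + 4)
  = |-19| / √5
  = 19 / 2.236
  ≈ 8.497

8.497


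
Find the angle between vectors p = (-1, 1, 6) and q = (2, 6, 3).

p·q = (-1)·2 + 1·6 + 6·3 = -2 + 6 + 18 = 22
|p| = √((-1)² + 1² + 6²) = √38 ≈ 6.164
|q| = √(2² + 6² + 3²) = √49 ≈ 7
cos θ = (p·q)/(|p||q|) = 22/(6.164·7) ≈ 0.5098
θ = arccos(0.5098) ≈ 59.35°

59.35°


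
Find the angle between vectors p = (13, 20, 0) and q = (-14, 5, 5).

p·q = 13·(-14) + 20·5 + 0·5 = -182 + 100 + 0 = -82
|p| = √(13² + 20² + 0²) = √569 ≈ 23.85
|q| = √((-14)² + 5² + 5²) = √246 ≈ 15.68
cos θ = (p·q)/(|p||q|) = -82/(23.85·15.68) ≈ -0.2192
θ = arccos(-0.2192) ≈ 102.7°

102.7°


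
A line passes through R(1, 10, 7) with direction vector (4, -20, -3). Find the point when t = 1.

P(t) = R + t·d
  = (1 + 4·1, 10 + (-20)·1, 7 + (-3)·1)
  = (1 + 4, 10 - 20, 7 - 3)
  = (5, -10, 4)

(5, -10, 4)


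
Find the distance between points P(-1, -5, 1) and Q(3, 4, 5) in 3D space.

d = √[(x₂-x₁)² + (y₂-y₁)² + (z₂-z₁)²]
  = √[4² + 9² + 4²]
  = √[16 + 81 + 16]
  = √113
  ≈ 10.63

10.63


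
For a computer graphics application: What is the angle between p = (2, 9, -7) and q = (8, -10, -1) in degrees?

p·q = 2·8 + 9·(-10) + (-7)·(-1) = 16 - 90 + 7 = -67
|p| = √(2² + 9² + (-7)²) = √134 ≈ 11.58
|q| = √(8² + (-10)² + (-1)²) = √165 ≈ 12.85
cos θ = (p·q)/(|p||q|) = -67/(11.58·12.85) ≈ -0.4506
θ = arccos(-0.4506) ≈ 116.8°

116.8°


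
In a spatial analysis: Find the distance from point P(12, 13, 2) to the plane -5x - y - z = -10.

distance = |a·x₀ + b·y₀ + c·z₀ - d| / √(a² + b² + c²)
  = |(-5)·12 + (-1)·13 + (-1)·2 - (-10)| / √((-5)² + (-1)² + (-1)²)
  = |-60 - 13 - 2 + 10| / √(25 + 1 + 1)
  = |-65| / √27
  = 65 / 5.196
  ≈ 12.51

12.51


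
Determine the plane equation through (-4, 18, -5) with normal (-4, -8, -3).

The plane through P with normal n = (a, b, c) satisfies n·(r - P) = 0,
i.e. ax + by + cz = a·x₀ + b·y₀ + c·z₀.
d = (-4)·(-4) + (-8)·18 + (-3)·(-5)
  = 16 - 144 + 15
  = -113
Equation: -4x - 8y - 3z = -113

-4x - 8y - 3z = -113


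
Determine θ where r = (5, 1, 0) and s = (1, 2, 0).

r·s = 5·1 + 1·2 + 0·0 = 5 + 2 + 0 = 7
|r| = √(5² + 1² + 0²) = √26 ≈ 5.099
|s| = √(1² + 2² + 0²) = √5 ≈ 2.236
cos θ = (r·s)/(|r||s|) = 7/(5.099·2.236) ≈ 0.6139
θ = arccos(0.6139) ≈ 52.13°

52.13°


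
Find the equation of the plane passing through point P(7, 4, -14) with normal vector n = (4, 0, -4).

The plane through P with normal n = (a, b, c) satisfies n·(r - P) = 0,
i.e. ax + by + cz = a·x₀ + b·y₀ + c·z₀.
d = 4·7 + 0·4 + (-4)·(-14)
  = 28 + 0 + 56
  = 84
Equation: 4x - 4z = 84

4x - 4z = 84


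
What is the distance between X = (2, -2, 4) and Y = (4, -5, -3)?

d = √[(x₂-x₁)² + (y₂-y₁)² + (z₂-z₁)²]
  = √[2² + (-3)² + (-7)²]
  = √[4 + 9 + 49]
  = √62
  ≈ 7.874

7.874


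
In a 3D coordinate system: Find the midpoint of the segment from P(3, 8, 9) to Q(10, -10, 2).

M = ((x₁+x₂)/2, (y₁+y₂)/2, (z₁+z₂)/2)
  = ((3 + 10)/2, (8 - 10)/2, (9 + 2)/2)
  = (13/2, -2/2, 11/2)
  = (6.5, -1, 5.5)

(6.5, -1, 5.5)


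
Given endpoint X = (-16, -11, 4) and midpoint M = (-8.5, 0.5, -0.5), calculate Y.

Y = 2M - X
  = (2·(-8.5) - (-16), 2·0.5 - (-11), 2·(-0.5) - 4)
  = (-17 + 16, 1 + 11, -1 - 4)
  = (-1, 12, -5)

(-1, 12, -5)


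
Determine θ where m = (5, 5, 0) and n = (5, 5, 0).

m·n = 5·5 + 5·5 + 0·0 = 25 + 25 + 0 = 50
|m| = √(5² + 5² + 0²) = √50 ≈ 7.071
|n| = √(5² + 5² + 0²) = √50 ≈ 7.071
cos θ = (m·n)/(|m||n|) = 50/(7.071·7.071) ≈ 1
θ = arccos(1) ≈ 0°

0°


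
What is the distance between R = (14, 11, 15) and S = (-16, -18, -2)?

d = √[(x₂-x₁)² + (y₂-y₁)² + (z₂-z₁)²]
  = √[(-30)² + (-29)² + (-17)²]
  = √[900 + 841 + 289]
  = √2030
  ≈ 45.06

45.06


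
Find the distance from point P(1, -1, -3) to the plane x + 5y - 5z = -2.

distance = |a·x₀ + b·y₀ + c·z₀ - d| / √(a² + b² + c²)
  = |1·1 + 5·(-1) + (-5)·(-3) - (-2)| / √(1² + 5² + (-5)²)
  = |1 - 5 + 15 + 2| / √(1 + 25 + 25)
  = |13| / √51
  = 13 / 7.141
  ≈ 1.82

1.82


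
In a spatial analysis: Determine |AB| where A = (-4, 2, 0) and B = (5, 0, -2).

d = √[(x₂-x₁)² + (y₂-y₁)² + (z₂-z₁)²]
  = √[9² + (-2)² + (-2)²]
  = √[81 + 4 + 4]
  = √89
  ≈ 9.434

9.434


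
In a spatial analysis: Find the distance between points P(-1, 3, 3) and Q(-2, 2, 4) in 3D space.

d = √[(x₂-x₁)² + (y₂-y₁)² + (z₂-z₁)²]
  = √[(-1)² + (-1)² + 1²]
  = √[1 + 1 + 1]
  = √3
  ≈ 1.732

1.732


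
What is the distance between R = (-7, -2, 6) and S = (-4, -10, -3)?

d = √[(x₂-x₁)² + (y₂-y₁)² + (z₂-z₁)²]
  = √[3² + (-8)² + (-9)²]
  = √[9 + 64 + 81]
  = √154
  ≈ 12.41

12.41


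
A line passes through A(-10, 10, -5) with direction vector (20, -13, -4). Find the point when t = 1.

P(t) = A + t·d
  = (-10 + 20·1, 10 + (-13)·1, -5 + (-4)·1)
  = (-10 + 20, 10 - 13, -5 - 4)
  = (10, -3, -9)

(10, -3, -9)


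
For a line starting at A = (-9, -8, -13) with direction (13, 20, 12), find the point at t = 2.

P(t) = A + t·d
  = (-9 + 13·2, -8 + 20·2, -13 + 12·2)
  = (-9 + 26, -8 + 40, -13 + 24)
  = (17, 32, 11)

(17, 32, 11)


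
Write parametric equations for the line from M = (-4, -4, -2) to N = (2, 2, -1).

Direction vector d = N - M = (2 + 4, 2 + 4, -1 + 2) = (6, 6, 1)
Parametric form r = M + t·d:
x = -4 + 6t, y = -4 + 6t, z = -2 + t

x = -4 + 6t, y = -4 + 6t, z = -2 + t


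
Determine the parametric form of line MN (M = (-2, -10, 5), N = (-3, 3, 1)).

Direction vector d = N - M = (-3 + 2, 3 + 10, 1 - 5) = (-1, 13, -4)
Parametric form r = M + t·d:
x = -2 - t, y = -10 + 13t, z = 5 - 4t

x = -2 - t, y = -10 + 13t, z = 5 - 4t


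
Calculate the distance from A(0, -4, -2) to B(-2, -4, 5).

d = √[(x₂-x₁)² + (y₂-y₁)² + (z₂-z₁)²]
  = √[(-2)² + 0² + 7²]
  = √[4 + 0 + 49]
  = √53
  ≈ 7.28

7.28


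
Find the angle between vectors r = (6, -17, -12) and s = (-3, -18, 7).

r·s = 6·(-3) + (-17)·(-18) + (-12)·7 = -18 + 306 - 84 = 204
|r| = √(6² + (-17)² + (-12)²) = √469 ≈ 21.66
|s| = √((-3)² + (-18)² + 7²) = √382 ≈ 19.54
cos θ = (r·s)/(|r||s|) = 204/(21.66·19.54) ≈ 0.482
θ = arccos(0.482) ≈ 61.19°

61.19°


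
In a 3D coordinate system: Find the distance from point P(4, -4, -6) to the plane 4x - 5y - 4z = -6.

distance = |a·x₀ + b·y₀ + c·z₀ - d| / √(a² + b² + c²)
  = |4·4 + (-5)·(-4) + (-4)·(-6) - (-6)| / √(4² + (-5)² + (-4)²)
  = |16 + 20 + 24 + 6| / √(16 + 25 + 16)
  = |66| / √57
  = 66 / 7.55
  ≈ 8.742

8.742


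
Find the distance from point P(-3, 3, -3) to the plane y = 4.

distance = |a·x₀ + b·y₀ + c·z₀ - d| / √(a² + b² + c²)
  = |0·(-3) + 1·3 + 0·(-3) - 4| / √(0² + 1² + 0²)
  = |0 + 3 + 0 - 4| / √(0 + 1 + 0)
  = |-1| / √1
  = 1 / 1
  ≈ 1

1


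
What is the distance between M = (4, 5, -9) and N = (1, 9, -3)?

d = √[(x₂-x₁)² + (y₂-y₁)² + (z₂-z₁)²]
  = √[(-3)² + 4² + 6²]
  = √[9 + 16 + 36]
  = √61
  ≈ 7.81

7.81


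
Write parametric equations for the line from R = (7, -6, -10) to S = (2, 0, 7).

Direction vector d = S - R = (2 - 7, 0 + 6, 7 + 10) = (-5, 6, 17)
Parametric form r = R + t·d:
x = 7 - 5t, y = -6 + 6t, z = -10 + 17t

x = 7 - 5t, y = -6 + 6t, z = -10 + 17t


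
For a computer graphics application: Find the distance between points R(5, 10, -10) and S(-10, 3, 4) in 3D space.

d = √[(x₂-x₁)² + (y₂-y₁)² + (z₂-z₁)²]
  = √[(-15)² + (-7)² + 14²]
  = √[225 + 49 + 196]
  = √470
  ≈ 21.68

21.68


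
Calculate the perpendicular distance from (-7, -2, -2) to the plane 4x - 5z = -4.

distance = |a·x₀ + b·y₀ + c·z₀ - d| / √(a² + b² + c²)
  = |4·(-7) + 0·(-2) + (-5)·(-2) - (-4)| / √(4² + 0² + (-5)²)
  = |-28 + 0 + 10 + 4| / √(16 + 0 + 25)
  = |-14| / √41
  = 14 / 6.403
  ≈ 2.186

2.186


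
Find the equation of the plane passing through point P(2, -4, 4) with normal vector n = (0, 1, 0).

The plane through P with normal n = (a, b, c) satisfies n·(r - P) = 0,
i.e. ax + by + cz = a·x₀ + b·y₀ + c·z₀.
d = 0·2 + 1·(-4) + 0·4
  = 0 - 4 + 0
  = -4
Equation: y = -4

y = -4


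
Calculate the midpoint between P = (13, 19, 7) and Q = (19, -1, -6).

M = ((x₁+x₂)/2, (y₁+y₂)/2, (z₁+z₂)/2)
  = ((13 + 19)/2, (19 - 1)/2, (7 - 6)/2)
  = (32/2, 18/2, 1/2)
  = (16, 9, 0.5)

(16, 9, 0.5)


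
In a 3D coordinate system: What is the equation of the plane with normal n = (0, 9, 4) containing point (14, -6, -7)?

The plane through P with normal n = (a, b, c) satisfies n·(r - P) = 0,
i.e. ax + by + cz = a·x₀ + b·y₀ + c·z₀.
d = 0·14 + 9·(-6) + 4·(-7)
  = 0 - 54 - 28
  = -82
Equation: 9y + 4z = -82

9y + 4z = -82


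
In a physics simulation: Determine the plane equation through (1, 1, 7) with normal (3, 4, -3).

The plane through P with normal n = (a, b, c) satisfies n·(r - P) = 0,
i.e. ax + by + cz = a·x₀ + b·y₀ + c·z₀.
d = 3·1 + 4·1 + (-3)·7
  = 3 + 4 - 21
  = -14
Equation: 3x + 4y - 3z = -14

3x + 4y - 3z = -14


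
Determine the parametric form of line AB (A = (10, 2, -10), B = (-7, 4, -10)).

Direction vector d = B - A = (-7 - 10, 4 - 2, -10 + 10) = (-17, 2, 0)
Parametric form r = A + t·d:
x = 10 - 17t, y = 2 + 2t, z = -10

x = 10 - 17t, y = 2 + 2t, z = -10


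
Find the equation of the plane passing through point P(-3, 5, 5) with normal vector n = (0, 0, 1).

The plane through P with normal n = (a, b, c) satisfies n·(r - P) = 0,
i.e. ax + by + cz = a·x₀ + b·y₀ + c·z₀.
d = 0·(-3) + 0·5 + 1·5
  = 0 + 0 + 5
  = 5
Equation: z = 5

z = 5


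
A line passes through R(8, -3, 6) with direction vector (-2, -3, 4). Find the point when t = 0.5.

P(t) = R + t·d
  = (8 + (-2)·0.5, -3 + (-3)·0.5, 6 + 4·0.5)
  = (8 - 1, -3 - 1.5, 6 + 2)
  = (7, -4.5, 8)

(7, -4.5, 8)


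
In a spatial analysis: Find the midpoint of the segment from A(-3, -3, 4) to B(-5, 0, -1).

M = ((x₁+x₂)/2, (y₁+y₂)/2, (z₁+z₂)/2)
  = ((-3 - 5)/2, (-3 + 0)/2, (4 - 1)/2)
  = (-8/2, -3/2, 3/2)
  = (-4, -1.5, 1.5)

(-4, -1.5, 1.5)


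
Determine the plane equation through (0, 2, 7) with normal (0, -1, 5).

The plane through P with normal n = (a, b, c) satisfies n·(r - P) = 0,
i.e. ax + by + cz = a·x₀ + b·y₀ + c·z₀.
d = 0·0 + (-1)·2 + 5·7
  = 0 - 2 + 35
  = 33
Equation: -y + 5z = 33

-y + 5z = 33


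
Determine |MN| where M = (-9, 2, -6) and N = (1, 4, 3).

d = √[(x₂-x₁)² + (y₂-y₁)² + (z₂-z₁)²]
  = √[10² + 2² + 9²]
  = √[100 + 4 + 81]
  = √185
  ≈ 13.6

13.6


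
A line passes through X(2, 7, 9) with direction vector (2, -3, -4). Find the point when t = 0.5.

P(t) = X + t·d
  = (2 + 2·0.5, 7 + (-3)·0.5, 9 + (-4)·0.5)
  = (2 + 1, 7 - 1.5, 9 - 2)
  = (3, 5.5, 7)

(3, 5.5, 7)


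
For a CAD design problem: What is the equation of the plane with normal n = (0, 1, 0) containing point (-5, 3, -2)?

The plane through P with normal n = (a, b, c) satisfies n·(r - P) = 0,
i.e. ax + by + cz = a·x₀ + b·y₀ + c·z₀.
d = 0·(-5) + 1·3 + 0·(-2)
  = 0 + 3 + 0
  = 3
Equation: y = 3

y = 3


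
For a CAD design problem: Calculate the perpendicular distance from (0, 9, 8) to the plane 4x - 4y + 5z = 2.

distance = |a·x₀ + b·y₀ + c·z₀ - d| / √(a² + b² + c²)
  = |4·0 + (-4)·9 + 5·8 - 2| / √(4² + (-4)² + 5²)
  = |0 - 36 + 40 - 2| / √(16 + 16 + 25)
  = |2| / √57
  = 2 / 7.55
  ≈ 0.2649

0.2649


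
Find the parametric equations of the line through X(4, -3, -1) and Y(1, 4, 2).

Direction vector d = Y - X = (1 - 4, 4 + 3, 2 + 1) = (-3, 7, 3)
Parametric form r = X + t·d:
x = 4 - 3t, y = -3 + 7t, z = -1 + 3t

x = 4 - 3t, y = -3 + 7t, z = -1 + 3t


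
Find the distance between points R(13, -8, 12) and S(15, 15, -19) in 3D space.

d = √[(x₂-x₁)² + (y₂-y₁)² + (z₂-z₁)²]
  = √[2² + 23² + (-31)²]
  = √[4 + 529 + 961]
  = √1494
  ≈ 38.65

38.65


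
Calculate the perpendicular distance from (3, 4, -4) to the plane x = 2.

distance = |a·x₀ + b·y₀ + c·z₀ - d| / √(a² + b² + c²)
  = |1·3 + 0·4 + 0·(-4) - 2| / √(1² + 0² + 0²)
  = |3 + 0 + 0 - 2| / √(1 + 0 + 0)
  = |1| / √1
  = 1 / 1
  ≈ 1

1


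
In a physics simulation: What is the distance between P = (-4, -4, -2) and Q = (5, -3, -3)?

d = √[(x₂-x₁)² + (y₂-y₁)² + (z₂-z₁)²]
  = √[9² + 1² + (-1)²]
  = √[81 + 1 + 1]
  = √83
  ≈ 9.11

9.11


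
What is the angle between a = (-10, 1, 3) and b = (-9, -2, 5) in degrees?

a·b = (-10)·(-9) + 1·(-2) + 3·5 = 90 - 2 + 15 = 103
|a| = √((-10)² + 1² + 3²) = √110 ≈ 10.49
|b| = √((-9)² + (-2)² + 5²) = √110 ≈ 10.49
cos θ = (a·b)/(|a||b|) = 103/(10.49·10.49) ≈ 0.9364
θ = arccos(0.9364) ≈ 20.55°

20.55°


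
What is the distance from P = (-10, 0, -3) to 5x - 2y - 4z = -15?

distance = |a·x₀ + b·y₀ + c·z₀ - d| / √(a² + b² + c²)
  = |5·(-10) + (-2)·0 + (-4)·(-3) - (-15)| / √(5² + (-2)² + (-4)²)
  = |-50 + 0 + 12 + 15| / √(25 + 4 + 16)
  = |-23| / √45
  = 23 / 6.708
  ≈ 3.429

3.429


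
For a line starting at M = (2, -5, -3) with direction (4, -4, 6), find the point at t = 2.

P(t) = M + t·d
  = (2 + 4·2, -5 + (-4)·2, -3 + 6·2)
  = (2 + 8, -5 - 8, -3 + 12)
  = (10, -13, 9)

(10, -13, 9)


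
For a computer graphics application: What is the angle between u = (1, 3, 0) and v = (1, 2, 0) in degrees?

u·v = 1·1 + 3·2 + 0·0 = 1 + 6 + 0 = 7
|u| = √(1² + 3² + 0²) = √10 ≈ 3.162
|v| = √(1² + 2² + 0²) = √5 ≈ 2.236
cos θ = (u·v)/(|u||v|) = 7/(3.162·2.236) ≈ 0.9899
θ = arccos(0.9899) ≈ 8.13°

8.13°


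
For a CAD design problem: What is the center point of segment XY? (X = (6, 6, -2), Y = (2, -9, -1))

M = ((x₁+x₂)/2, (y₁+y₂)/2, (z₁+z₂)/2)
  = ((6 + 2)/2, (6 - 9)/2, (-2 - 1)/2)
  = (8/2, -3/2, -3/2)
  = (4, -1.5, -1.5)

(4, -1.5, -1.5)
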